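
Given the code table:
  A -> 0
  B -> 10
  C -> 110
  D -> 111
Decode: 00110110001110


Decoding:
0 -> A
0 -> A
110 -> C
110 -> C
0 -> A
0 -> A
111 -> D
0 -> A


Result: AACCAADA


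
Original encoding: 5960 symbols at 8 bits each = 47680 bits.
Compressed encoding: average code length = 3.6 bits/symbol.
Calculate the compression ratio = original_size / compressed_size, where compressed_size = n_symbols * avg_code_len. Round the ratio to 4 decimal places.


original_size = n_symbols * orig_bits = 5960 * 8 = 47680 bits
compressed_size = n_symbols * avg_code_len = 5960 * 3.6 = 21456.0 bits
ratio = original_size / compressed_size = 47680 / 21456.0 = 2.2222

Compression ratio = 2.2222


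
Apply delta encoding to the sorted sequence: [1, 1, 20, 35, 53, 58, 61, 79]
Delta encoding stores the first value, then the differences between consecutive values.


First value: 1
Deltas:
  1 - 1 = 0
  20 - 1 = 19
  35 - 20 = 15
  53 - 35 = 18
  58 - 53 = 5
  61 - 58 = 3
  79 - 61 = 18


Delta encoded: [1, 0, 19, 15, 18, 5, 3, 18]


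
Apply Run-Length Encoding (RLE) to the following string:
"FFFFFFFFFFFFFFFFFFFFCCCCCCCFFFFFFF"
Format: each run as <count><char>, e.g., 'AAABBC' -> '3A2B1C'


Scanning runs left to right:
  i=0: run of 'F' x 20 -> '20F'
  i=20: run of 'C' x 7 -> '7C'
  i=27: run of 'F' x 7 -> '7F'

RLE = 20F7C7F


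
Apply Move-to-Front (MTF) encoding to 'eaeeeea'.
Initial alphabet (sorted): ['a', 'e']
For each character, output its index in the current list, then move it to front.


MTF encoding:
'e': index 1 in ['a', 'e'] -> ['e', 'a']
'a': index 1 in ['e', 'a'] -> ['a', 'e']
'e': index 1 in ['a', 'e'] -> ['e', 'a']
'e': index 0 in ['e', 'a'] -> ['e', 'a']
'e': index 0 in ['e', 'a'] -> ['e', 'a']
'e': index 0 in ['e', 'a'] -> ['e', 'a']
'a': index 1 in ['e', 'a'] -> ['a', 'e']


Output: [1, 1, 1, 0, 0, 0, 1]


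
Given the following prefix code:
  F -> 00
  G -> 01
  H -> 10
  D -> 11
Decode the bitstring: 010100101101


Decoding step by step:
Bits 01 -> G
Bits 01 -> G
Bits 00 -> F
Bits 10 -> H
Bits 11 -> D
Bits 01 -> G


Decoded message: GGFHDG


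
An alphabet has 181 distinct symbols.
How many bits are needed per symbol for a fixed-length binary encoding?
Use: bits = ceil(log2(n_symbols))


log2(181) = 7.4998
Bracket: 2^7 = 128 < 181 <= 2^8 = 256
So ceil(log2(181)) = 8

bits = ceil(log2(181)) = ceil(7.4998) = 8 bits


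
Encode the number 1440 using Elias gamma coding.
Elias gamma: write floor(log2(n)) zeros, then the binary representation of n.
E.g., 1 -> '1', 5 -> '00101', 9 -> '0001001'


num_bits = floor(log2(1440)) + 1 = 11
leading_zeros = num_bits - 1 = 10
binary(1440) = 10110100000

Elias gamma(1440) = '0000000000' + '10110100000' = 000000000010110100000 (21 bits)


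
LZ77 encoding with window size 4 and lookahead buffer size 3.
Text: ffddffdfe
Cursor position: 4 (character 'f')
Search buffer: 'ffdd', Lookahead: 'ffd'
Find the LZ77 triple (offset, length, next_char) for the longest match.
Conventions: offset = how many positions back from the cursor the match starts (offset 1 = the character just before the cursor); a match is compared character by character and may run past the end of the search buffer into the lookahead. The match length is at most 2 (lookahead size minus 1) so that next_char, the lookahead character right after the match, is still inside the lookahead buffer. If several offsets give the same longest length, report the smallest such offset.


Try each offset into the search buffer:
  offset=1 (pos 3, char 'd'): match length 0
  offset=2 (pos 2, char 'd'): match length 0
  offset=3 (pos 1, char 'f'): match length 1
  offset=4 (pos 0, char 'f'): match length 2
Longest match has length 2 at offset 4.
next_char = character at position 4 + 2 = 6 -> 'd'

Best match: offset=4, length=2 (matching 'ff' starting at position 0)
LZ77 triple: (4, 2, 'd')


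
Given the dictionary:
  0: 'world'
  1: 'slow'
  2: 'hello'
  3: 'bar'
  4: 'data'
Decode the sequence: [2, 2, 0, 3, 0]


Look up each index in the dictionary:
  2 -> 'hello'
  2 -> 'hello'
  0 -> 'world'
  3 -> 'bar'
  0 -> 'world'

Decoded: "hello hello world bar world"


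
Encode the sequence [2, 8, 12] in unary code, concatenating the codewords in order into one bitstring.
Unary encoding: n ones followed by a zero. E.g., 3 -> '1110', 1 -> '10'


Encode each number as n ones followed by a terminating 0:
  2 -> 110 (3 bits)
  8 -> 111111110 (9 bits)
  12 -> 1111111111110 (13 bits)
Total length = 3 + 9 + 13 = 25 bits.

Unary([2, 8, 12]) = 1101111111101111111111110 (25 bits)


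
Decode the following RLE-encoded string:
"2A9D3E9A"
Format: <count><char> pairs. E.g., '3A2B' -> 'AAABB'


Expanding each <count><char> pair:
  2A -> 'AA'
  9D -> 'DDDDDDDDD'
  3E -> 'EEE'
  9A -> 'AAAAAAAAA'

Decoded = AADDDDDDDDDEEEAAAAAAAAA


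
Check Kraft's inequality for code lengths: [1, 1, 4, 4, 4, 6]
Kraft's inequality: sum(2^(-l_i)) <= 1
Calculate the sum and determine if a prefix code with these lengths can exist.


Sum = 2^(-1) + 2^(-1) + 2^(-4) + 2^(-4) + 2^(-4) + 2^(-6)
    = 0.5 + 0.5 + 0.0625 + 0.0625 + 0.0625 + 0.015625
    = 77/64 = 1.203125
Since 1.203125 > 1, Kraft's inequality is NOT satisfied.
A prefix code with these lengths CANNOT exist.

Kraft sum = 1.203125. Not satisfied.


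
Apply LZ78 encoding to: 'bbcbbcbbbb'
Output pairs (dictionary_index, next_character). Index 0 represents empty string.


LZ78 encoding steps:
Dictionary: {0: ''}
Step 1: w='' (idx 0), next='b' -> output (0, 'b'), add 'b' as idx 1
Step 2: w='b' (idx 1), next='c' -> output (1, 'c'), add 'bc' as idx 2
Step 3: w='b' (idx 1), next='b' -> output (1, 'b'), add 'bb' as idx 3
Step 4: w='' (idx 0), next='c' -> output (0, 'c'), add 'c' as idx 4
Step 5: w='bb' (idx 3), next='b' -> output (3, 'b'), add 'bbb' as idx 5
Step 6: w='b' (idx 1), end of input -> output (1, '')


Encoded: [(0, 'b'), (1, 'c'), (1, 'b'), (0, 'c'), (3, 'b'), (1, '')]


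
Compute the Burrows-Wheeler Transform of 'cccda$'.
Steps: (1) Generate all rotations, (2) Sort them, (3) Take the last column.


Rotations (sorted):
  0: $cccda -> last char: a
  1: a$cccd -> last char: d
  2: cccda$ -> last char: $
  3: ccda$c -> last char: c
  4: cda$cc -> last char: c
  5: da$ccc -> last char: c


BWT = ad$ccc


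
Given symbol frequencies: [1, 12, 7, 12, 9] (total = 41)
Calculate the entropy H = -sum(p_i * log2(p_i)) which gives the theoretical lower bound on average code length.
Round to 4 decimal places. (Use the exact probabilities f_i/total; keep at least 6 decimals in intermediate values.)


Per-symbol terms -p_i * log2(p_i) with p_i = f_i/41:
  p = 1/41 = 0.024390: log2(p) = -5.357552, -p*log2(p) = 0.130672
  p = 12/41 = 0.292683: log2(p) = -1.772590, -p*log2(p) = 0.518807
  p = 7/41 = 0.170732: log2(p) = -2.550197, -p*log2(p) = 0.435400
  p = 12/41 = 0.292683: log2(p) = -1.772590, -p*log2(p) = 0.518807
  p = 9/41 = 0.219512: log2(p) = -2.187627, -p*log2(p) = 0.480211
H = 0.130672 + 0.518807 + 0.435400 + 0.518807 + 0.480211 = 2.083897

H = 2.0839 bits/symbol


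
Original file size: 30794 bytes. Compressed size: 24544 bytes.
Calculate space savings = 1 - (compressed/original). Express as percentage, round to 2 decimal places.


ratio = compressed/original = 24544/30794 = 0.797038
savings = 1 - ratio = 1 - 0.797038 = 0.202962
as a percentage: 0.202962 * 100 = 20.3%

Space savings = 1 - 24544/30794 = 20.3%


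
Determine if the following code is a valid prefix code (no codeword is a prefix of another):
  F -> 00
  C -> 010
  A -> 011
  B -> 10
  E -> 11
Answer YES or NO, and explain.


Checking each pair (does one codeword prefix another?):
  F='00' vs C='010': no prefix
  F='00' vs A='011': no prefix
  F='00' vs B='10': no prefix
  F='00' vs E='11': no prefix
  C='010' vs F='00': no prefix
  C='010' vs A='011': no prefix
  C='010' vs B='10': no prefix
  C='010' vs E='11': no prefix
  A='011' vs F='00': no prefix
  A='011' vs C='010': no prefix
  A='011' vs B='10': no prefix
  A='011' vs E='11': no prefix
  B='10' vs F='00': no prefix
  B='10' vs C='010': no prefix
  B='10' vs A='011': no prefix
  B='10' vs E='11': no prefix
  E='11' vs F='00': no prefix
  E='11' vs C='010': no prefix
  E='11' vs A='011': no prefix
  E='11' vs B='10': no prefix
No violation found over all pairs.

YES -- this is a valid prefix code. No codeword is a prefix of any other codeword.


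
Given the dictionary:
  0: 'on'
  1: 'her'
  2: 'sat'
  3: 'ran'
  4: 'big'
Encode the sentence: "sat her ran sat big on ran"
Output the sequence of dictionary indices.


Look up each word in the dictionary:
  'sat' -> 2
  'her' -> 1
  'ran' -> 3
  'sat' -> 2
  'big' -> 4
  'on' -> 0
  'ran' -> 3

Encoded: [2, 1, 3, 2, 4, 0, 3]


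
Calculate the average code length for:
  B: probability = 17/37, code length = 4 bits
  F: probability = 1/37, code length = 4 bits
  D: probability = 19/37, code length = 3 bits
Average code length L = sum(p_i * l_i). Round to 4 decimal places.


Weighted contributions p_i * l_i:
  B: (17/37) * 4 = 68/37
  F: (1/37) * 4 = 4/37
  D: (19/37) * 3 = 57/37
Sum = (68 + 4 + 57)/37 = 129/37

L = 129/37 = 3.4865 bits/symbol


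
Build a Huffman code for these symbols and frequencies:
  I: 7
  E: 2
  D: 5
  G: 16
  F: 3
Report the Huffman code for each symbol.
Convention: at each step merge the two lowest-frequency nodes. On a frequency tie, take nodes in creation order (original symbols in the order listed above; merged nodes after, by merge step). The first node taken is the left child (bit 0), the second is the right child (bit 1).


Huffman tree construction:
Step 1: Merge E(2) + F(3) = 5
Step 2: Merge D(5) + (E+F)(5) = 10
Step 3: Merge I(7) + (D+(E+F))(10) = 17
Step 4: Merge G(16) + (I+(D+(E+F)))(17) = 33
Read each symbol's code off the tree from the root (left child = 0, right child = 1).

Codes:
  I: 10 (length 2)
  E: 1110 (length 4)
  D: 110 (length 3)
  G: 0 (length 1)
  F: 1111 (length 4)
Average code length: 65/33 = 1.9697 bits/symbol


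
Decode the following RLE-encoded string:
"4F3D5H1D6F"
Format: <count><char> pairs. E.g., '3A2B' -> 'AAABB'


Expanding each <count><char> pair:
  4F -> 'FFFF'
  3D -> 'DDD'
  5H -> 'HHHHH'
  1D -> 'D'
  6F -> 'FFFFFF'

Decoded = FFFFDDDHHHHHDFFFFFF


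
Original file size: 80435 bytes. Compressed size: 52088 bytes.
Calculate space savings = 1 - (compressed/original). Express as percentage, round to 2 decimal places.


ratio = compressed/original = 52088/80435 = 0.647579
savings = 1 - ratio = 1 - 0.647579 = 0.352421
as a percentage: 0.352421 * 100 = 35.24%

Space savings = 1 - 52088/80435 = 35.24%


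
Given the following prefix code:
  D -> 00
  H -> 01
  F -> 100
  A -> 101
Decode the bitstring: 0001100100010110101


Decoding step by step:
Bits 00 -> D
Bits 01 -> H
Bits 100 -> F
Bits 100 -> F
Bits 01 -> H
Bits 01 -> H
Bits 101 -> A
Bits 01 -> H


Decoded message: DHFFHHAH


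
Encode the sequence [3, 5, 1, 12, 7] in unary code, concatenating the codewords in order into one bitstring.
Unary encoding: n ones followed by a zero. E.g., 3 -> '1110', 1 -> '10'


Encode each number as n ones followed by a terminating 0:
  3 -> 1110 (4 bits)
  5 -> 111110 (6 bits)
  1 -> 10 (2 bits)
  12 -> 1111111111110 (13 bits)
  7 -> 11111110 (8 bits)
Total length = 4 + 6 + 2 + 13 + 8 = 33 bits.

Unary([3, 5, 1, 12, 7]) = 111011111010111111111111011111110 (33 bits)


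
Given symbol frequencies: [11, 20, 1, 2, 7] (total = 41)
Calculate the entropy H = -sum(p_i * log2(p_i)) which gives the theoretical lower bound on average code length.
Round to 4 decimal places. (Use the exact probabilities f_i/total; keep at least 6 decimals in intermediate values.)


Per-symbol terms -p_i * log2(p_i) with p_i = f_i/41:
  p = 11/41 = 0.268293: log2(p) = -1.898120, -p*log2(p) = 0.509252
  p = 20/41 = 0.487805: log2(p) = -1.035624, -p*log2(p) = 0.505182
  p = 1/41 = 0.024390: log2(p) = -5.357552, -p*log2(p) = 0.130672
  p = 2/41 = 0.048780: log2(p) = -4.357552, -p*log2(p) = 0.212564
  p = 7/41 = 0.170732: log2(p) = -2.550197, -p*log2(p) = 0.435400
H = 0.509252 + 0.505182 + 0.130672 + 0.212564 + 0.435400 = 1.793070

H = 1.7931 bits/symbol


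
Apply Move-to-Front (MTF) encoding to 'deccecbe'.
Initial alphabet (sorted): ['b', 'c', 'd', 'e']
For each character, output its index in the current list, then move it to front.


MTF encoding:
'd': index 2 in ['b', 'c', 'd', 'e'] -> ['d', 'b', 'c', 'e']
'e': index 3 in ['d', 'b', 'c', 'e'] -> ['e', 'd', 'b', 'c']
'c': index 3 in ['e', 'd', 'b', 'c'] -> ['c', 'e', 'd', 'b']
'c': index 0 in ['c', 'e', 'd', 'b'] -> ['c', 'e', 'd', 'b']
'e': index 1 in ['c', 'e', 'd', 'b'] -> ['e', 'c', 'd', 'b']
'c': index 1 in ['e', 'c', 'd', 'b'] -> ['c', 'e', 'd', 'b']
'b': index 3 in ['c', 'e', 'd', 'b'] -> ['b', 'c', 'e', 'd']
'e': index 2 in ['b', 'c', 'e', 'd'] -> ['e', 'b', 'c', 'd']


Output: [2, 3, 3, 0, 1, 1, 3, 2]


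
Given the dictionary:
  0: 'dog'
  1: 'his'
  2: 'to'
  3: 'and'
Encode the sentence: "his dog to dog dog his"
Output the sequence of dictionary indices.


Look up each word in the dictionary:
  'his' -> 1
  'dog' -> 0
  'to' -> 2
  'dog' -> 0
  'dog' -> 0
  'his' -> 1

Encoded: [1, 0, 2, 0, 0, 1]


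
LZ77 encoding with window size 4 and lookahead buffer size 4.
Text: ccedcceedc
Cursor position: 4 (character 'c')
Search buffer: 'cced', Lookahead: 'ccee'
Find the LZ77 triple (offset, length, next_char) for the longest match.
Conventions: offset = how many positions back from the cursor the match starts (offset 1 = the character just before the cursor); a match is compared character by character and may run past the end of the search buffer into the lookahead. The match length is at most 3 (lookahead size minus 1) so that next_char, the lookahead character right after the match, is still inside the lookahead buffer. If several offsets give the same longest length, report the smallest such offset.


Try each offset into the search buffer:
  offset=1 (pos 3, char 'd'): match length 0
  offset=2 (pos 2, char 'e'): match length 0
  offset=3 (pos 1, char 'c'): match length 1
  offset=4 (pos 0, char 'c'): match length 3
Longest match has length 3 at offset 4.
next_char = character at position 4 + 3 = 7 -> 'e'

Best match: offset=4, length=3 (matching 'cce' starting at position 0)
LZ77 triple: (4, 3, 'e')


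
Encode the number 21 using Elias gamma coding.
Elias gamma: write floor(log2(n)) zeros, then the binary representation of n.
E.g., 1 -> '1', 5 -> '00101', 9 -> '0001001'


num_bits = floor(log2(21)) + 1 = 5
leading_zeros = num_bits - 1 = 4
binary(21) = 10101

Elias gamma(21) = '0000' + '10101' = 000010101 (9 bits)


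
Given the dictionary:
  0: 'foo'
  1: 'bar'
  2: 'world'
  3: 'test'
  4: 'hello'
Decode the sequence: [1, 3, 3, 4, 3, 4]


Look up each index in the dictionary:
  1 -> 'bar'
  3 -> 'test'
  3 -> 'test'
  4 -> 'hello'
  3 -> 'test'
  4 -> 'hello'

Decoded: "bar test test hello test hello"


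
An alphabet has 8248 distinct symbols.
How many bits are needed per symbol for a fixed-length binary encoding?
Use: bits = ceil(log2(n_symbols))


log2(8248) = 13.0098
Bracket: 2^13 = 8192 < 8248 <= 2^14 = 16384
So ceil(log2(8248)) = 14

bits = ceil(log2(8248)) = ceil(13.0098) = 14 bits


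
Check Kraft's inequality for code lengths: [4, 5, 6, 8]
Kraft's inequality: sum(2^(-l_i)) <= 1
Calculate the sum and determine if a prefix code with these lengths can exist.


Sum = 2^(-4) + 2^(-5) + 2^(-6) + 2^(-8)
    = 0.0625 + 0.03125 + 0.015625 + 0.00390625
    = 29/256 = 0.11328125
Since 0.11328125 <= 1, Kraft's inequality IS satisfied.
A prefix code with these lengths CAN exist.

Kraft sum = 0.11328125. Satisfied.


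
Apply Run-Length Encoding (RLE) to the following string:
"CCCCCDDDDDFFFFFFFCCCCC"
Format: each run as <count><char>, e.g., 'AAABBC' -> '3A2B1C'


Scanning runs left to right:
  i=0: run of 'C' x 5 -> '5C'
  i=5: run of 'D' x 5 -> '5D'
  i=10: run of 'F' x 7 -> '7F'
  i=17: run of 'C' x 5 -> '5C'

RLE = 5C5D7F5C


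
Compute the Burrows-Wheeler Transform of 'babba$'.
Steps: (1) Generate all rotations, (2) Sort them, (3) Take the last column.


Rotations (sorted):
  0: $babba -> last char: a
  1: a$babb -> last char: b
  2: abba$b -> last char: b
  3: ba$bab -> last char: b
  4: babba$ -> last char: $
  5: bba$ba -> last char: a


BWT = abbb$a


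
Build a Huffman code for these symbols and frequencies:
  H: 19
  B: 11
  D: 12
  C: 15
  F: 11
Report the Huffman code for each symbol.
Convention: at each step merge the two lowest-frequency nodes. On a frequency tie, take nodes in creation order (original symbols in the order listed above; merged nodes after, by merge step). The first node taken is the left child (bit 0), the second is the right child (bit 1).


Huffman tree construction:
Step 1: Merge B(11) + F(11) = 22
Step 2: Merge D(12) + C(15) = 27
Step 3: Merge H(19) + (B+F)(22) = 41
Step 4: Merge (D+C)(27) + (H+(B+F))(41) = 68
Read each symbol's code off the tree from the root (left child = 0, right child = 1).

Codes:
  H: 10 (length 2)
  B: 110 (length 3)
  D: 00 (length 2)
  C: 01 (length 2)
  F: 111 (length 3)
Average code length: 158/68 = 2.3235 bits/symbol


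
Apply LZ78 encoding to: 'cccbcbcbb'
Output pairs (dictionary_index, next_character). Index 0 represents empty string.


LZ78 encoding steps:
Dictionary: {0: ''}
Step 1: w='' (idx 0), next='c' -> output (0, 'c'), add 'c' as idx 1
Step 2: w='c' (idx 1), next='c' -> output (1, 'c'), add 'cc' as idx 2
Step 3: w='' (idx 0), next='b' -> output (0, 'b'), add 'b' as idx 3
Step 4: w='c' (idx 1), next='b' -> output (1, 'b'), add 'cb' as idx 4
Step 5: w='cb' (idx 4), next='b' -> output (4, 'b'), add 'cbb' as idx 5


Encoded: [(0, 'c'), (1, 'c'), (0, 'b'), (1, 'b'), (4, 'b')]


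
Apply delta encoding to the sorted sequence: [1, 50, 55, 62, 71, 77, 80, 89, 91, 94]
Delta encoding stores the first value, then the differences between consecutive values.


First value: 1
Deltas:
  50 - 1 = 49
  55 - 50 = 5
  62 - 55 = 7
  71 - 62 = 9
  77 - 71 = 6
  80 - 77 = 3
  89 - 80 = 9
  91 - 89 = 2
  94 - 91 = 3


Delta encoded: [1, 49, 5, 7, 9, 6, 3, 9, 2, 3]


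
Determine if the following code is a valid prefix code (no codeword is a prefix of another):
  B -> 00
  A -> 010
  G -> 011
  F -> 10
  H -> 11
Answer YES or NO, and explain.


Checking each pair (does one codeword prefix another?):
  B='00' vs A='010': no prefix
  B='00' vs G='011': no prefix
  B='00' vs F='10': no prefix
  B='00' vs H='11': no prefix
  A='010' vs B='00': no prefix
  A='010' vs G='011': no prefix
  A='010' vs F='10': no prefix
  A='010' vs H='11': no prefix
  G='011' vs B='00': no prefix
  G='011' vs A='010': no prefix
  G='011' vs F='10': no prefix
  G='011' vs H='11': no prefix
  F='10' vs B='00': no prefix
  F='10' vs A='010': no prefix
  F='10' vs G='011': no prefix
  F='10' vs H='11': no prefix
  H='11' vs B='00': no prefix
  H='11' vs A='010': no prefix
  H='11' vs G='011': no prefix
  H='11' vs F='10': no prefix
No violation found over all pairs.

YES -- this is a valid prefix code. No codeword is a prefix of any other codeword.


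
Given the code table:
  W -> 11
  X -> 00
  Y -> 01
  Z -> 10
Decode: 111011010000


Decoding:
11 -> W
10 -> Z
11 -> W
01 -> Y
00 -> X
00 -> X


Result: WZWYXX


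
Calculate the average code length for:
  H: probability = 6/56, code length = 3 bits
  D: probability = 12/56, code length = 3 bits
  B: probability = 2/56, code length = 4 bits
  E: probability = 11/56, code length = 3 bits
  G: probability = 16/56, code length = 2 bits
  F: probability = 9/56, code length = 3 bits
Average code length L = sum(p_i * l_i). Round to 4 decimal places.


Weighted contributions p_i * l_i:
  H: (6/56) * 3 = 18/56
  D: (12/56) * 3 = 36/56
  B: (2/56) * 4 = 8/56
  E: (11/56) * 3 = 33/56
  G: (16/56) * 2 = 32/56
  F: (9/56) * 3 = 27/56
Sum = (18 + 36 + 8 + 33 + 32 + 27)/56 = 154/56

L = 154/56 = 2.7500 bits/symbol


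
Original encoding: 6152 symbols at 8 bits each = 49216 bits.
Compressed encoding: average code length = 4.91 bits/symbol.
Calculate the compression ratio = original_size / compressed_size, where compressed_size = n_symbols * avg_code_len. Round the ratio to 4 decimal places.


original_size = n_symbols * orig_bits = 6152 * 8 = 49216 bits
compressed_size = n_symbols * avg_code_len = 6152 * 4.91 = 30206.32 bits
ratio = original_size / compressed_size = 49216 / 30206.32 = 1.6293

Compression ratio = 1.6293


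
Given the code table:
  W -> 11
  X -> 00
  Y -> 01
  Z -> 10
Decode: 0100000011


Decoding:
01 -> Y
00 -> X
00 -> X
00 -> X
11 -> W


Result: YXXXW


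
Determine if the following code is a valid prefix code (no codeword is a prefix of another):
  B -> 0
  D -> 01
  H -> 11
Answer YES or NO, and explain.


Checking each pair (does one codeword prefix another?):
  B='0' vs D='01': prefix -- VIOLATION

NO -- this is NOT a valid prefix code. B (0) is a prefix of D (01).


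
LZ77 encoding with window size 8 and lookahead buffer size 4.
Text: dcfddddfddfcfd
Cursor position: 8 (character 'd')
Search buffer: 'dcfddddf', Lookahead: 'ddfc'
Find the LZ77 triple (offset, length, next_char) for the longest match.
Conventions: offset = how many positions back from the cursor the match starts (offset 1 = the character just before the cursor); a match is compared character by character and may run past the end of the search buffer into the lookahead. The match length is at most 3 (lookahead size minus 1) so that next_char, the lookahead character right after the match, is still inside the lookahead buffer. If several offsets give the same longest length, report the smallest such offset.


Try each offset into the search buffer:
  offset=1 (pos 7, char 'f'): match length 0
  offset=2 (pos 6, char 'd'): match length 1
  offset=3 (pos 5, char 'd'): match length 3
  offset=4 (pos 4, char 'd'): match length 2
  offset=5 (pos 3, char 'd'): match length 2
  offset=6 (pos 2, char 'f'): match length 0
  offset=7 (pos 1, char 'c'): match length 0
  offset=8 (pos 0, char 'd'): match length 1
Longest match has length 3 at offset 3.
next_char = character at position 8 + 3 = 11 -> 'c'

Best match: offset=3, length=3 (matching 'ddf' starting at position 5)
LZ77 triple: (3, 3, 'c')


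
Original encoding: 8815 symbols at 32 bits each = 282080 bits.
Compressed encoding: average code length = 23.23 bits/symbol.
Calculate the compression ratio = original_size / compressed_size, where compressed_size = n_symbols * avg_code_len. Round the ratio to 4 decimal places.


original_size = n_symbols * orig_bits = 8815 * 32 = 282080 bits
compressed_size = n_symbols * avg_code_len = 8815 * 23.23 = 204772.45 bits
ratio = original_size / compressed_size = 282080 / 204772.45 = 1.3775

Compression ratio = 1.3775


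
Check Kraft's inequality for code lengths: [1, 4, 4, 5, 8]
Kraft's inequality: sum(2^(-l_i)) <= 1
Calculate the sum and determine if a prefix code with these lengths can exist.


Sum = 2^(-1) + 2^(-4) + 2^(-4) + 2^(-5) + 2^(-8)
    = 0.5 + 0.0625 + 0.0625 + 0.03125 + 0.00390625
    = 169/256 = 0.66015625
Since 0.66015625 <= 1, Kraft's inequality IS satisfied.
A prefix code with these lengths CAN exist.

Kraft sum = 0.66015625. Satisfied.


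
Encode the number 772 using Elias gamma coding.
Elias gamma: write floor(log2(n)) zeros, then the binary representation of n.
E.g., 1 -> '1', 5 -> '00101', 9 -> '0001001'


num_bits = floor(log2(772)) + 1 = 10
leading_zeros = num_bits - 1 = 9
binary(772) = 1100000100

Elias gamma(772) = '000000000' + '1100000100' = 0000000001100000100 (19 bits)


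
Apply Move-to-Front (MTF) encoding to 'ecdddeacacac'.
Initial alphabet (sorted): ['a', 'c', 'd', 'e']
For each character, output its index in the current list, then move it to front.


MTF encoding:
'e': index 3 in ['a', 'c', 'd', 'e'] -> ['e', 'a', 'c', 'd']
'c': index 2 in ['e', 'a', 'c', 'd'] -> ['c', 'e', 'a', 'd']
'd': index 3 in ['c', 'e', 'a', 'd'] -> ['d', 'c', 'e', 'a']
'd': index 0 in ['d', 'c', 'e', 'a'] -> ['d', 'c', 'e', 'a']
'd': index 0 in ['d', 'c', 'e', 'a'] -> ['d', 'c', 'e', 'a']
'e': index 2 in ['d', 'c', 'e', 'a'] -> ['e', 'd', 'c', 'a']
'a': index 3 in ['e', 'd', 'c', 'a'] -> ['a', 'e', 'd', 'c']
'c': index 3 in ['a', 'e', 'd', 'c'] -> ['c', 'a', 'e', 'd']
'a': index 1 in ['c', 'a', 'e', 'd'] -> ['a', 'c', 'e', 'd']
'c': index 1 in ['a', 'c', 'e', 'd'] -> ['c', 'a', 'e', 'd']
'a': index 1 in ['c', 'a', 'e', 'd'] -> ['a', 'c', 'e', 'd']
'c': index 1 in ['a', 'c', 'e', 'd'] -> ['c', 'a', 'e', 'd']


Output: [3, 2, 3, 0, 0, 2, 3, 3, 1, 1, 1, 1]


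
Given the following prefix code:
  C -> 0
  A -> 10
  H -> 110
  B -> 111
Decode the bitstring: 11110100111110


Decoding step by step:
Bits 111 -> B
Bits 10 -> A
Bits 10 -> A
Bits 0 -> C
Bits 111 -> B
Bits 110 -> H


Decoded message: BAACBH


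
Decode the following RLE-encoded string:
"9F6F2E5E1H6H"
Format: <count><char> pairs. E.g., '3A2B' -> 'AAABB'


Expanding each <count><char> pair:
  9F -> 'FFFFFFFFF'
  6F -> 'FFFFFF'
  2E -> 'EE'
  5E -> 'EEEEE'
  1H -> 'H'
  6H -> 'HHHHHH'

Decoded = FFFFFFFFFFFFFFFEEEEEEEHHHHHHH


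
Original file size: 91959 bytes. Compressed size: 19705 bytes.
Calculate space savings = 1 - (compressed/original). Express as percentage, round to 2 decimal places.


ratio = compressed/original = 19705/91959 = 0.21428
savings = 1 - ratio = 1 - 0.21428 = 0.78572
as a percentage: 0.78572 * 100 = 78.57%

Space savings = 1 - 19705/91959 = 78.57%


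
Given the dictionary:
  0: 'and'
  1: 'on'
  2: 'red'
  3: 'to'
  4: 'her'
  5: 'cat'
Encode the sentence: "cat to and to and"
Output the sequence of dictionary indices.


Look up each word in the dictionary:
  'cat' -> 5
  'to' -> 3
  'and' -> 0
  'to' -> 3
  'and' -> 0

Encoded: [5, 3, 0, 3, 0]


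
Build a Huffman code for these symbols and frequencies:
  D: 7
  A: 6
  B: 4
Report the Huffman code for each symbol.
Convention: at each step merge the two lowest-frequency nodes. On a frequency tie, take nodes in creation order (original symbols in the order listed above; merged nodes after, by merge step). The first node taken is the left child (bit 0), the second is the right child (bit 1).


Huffman tree construction:
Step 1: Merge B(4) + A(6) = 10
Step 2: Merge D(7) + (B+A)(10) = 17
Read each symbol's code off the tree from the root (left child = 0, right child = 1).

Codes:
  D: 0 (length 1)
  A: 11 (length 2)
  B: 10 (length 2)
Average code length: 27/17 = 1.5882 bits/symbol


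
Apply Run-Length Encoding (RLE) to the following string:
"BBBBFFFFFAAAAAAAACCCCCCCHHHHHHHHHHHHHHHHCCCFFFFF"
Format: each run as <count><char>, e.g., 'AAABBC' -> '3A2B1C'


Scanning runs left to right:
  i=0: run of 'B' x 4 -> '4B'
  i=4: run of 'F' x 5 -> '5F'
  i=9: run of 'A' x 8 -> '8A'
  i=17: run of 'C' x 7 -> '7C'
  i=24: run of 'H' x 16 -> '16H'
  i=40: run of 'C' x 3 -> '3C'
  i=43: run of 'F' x 5 -> '5F'

RLE = 4B5F8A7C16H3C5F


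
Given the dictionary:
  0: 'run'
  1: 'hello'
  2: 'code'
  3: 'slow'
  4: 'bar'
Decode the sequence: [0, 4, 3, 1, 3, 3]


Look up each index in the dictionary:
  0 -> 'run'
  4 -> 'bar'
  3 -> 'slow'
  1 -> 'hello'
  3 -> 'slow'
  3 -> 'slow'

Decoded: "run bar slow hello slow slow"


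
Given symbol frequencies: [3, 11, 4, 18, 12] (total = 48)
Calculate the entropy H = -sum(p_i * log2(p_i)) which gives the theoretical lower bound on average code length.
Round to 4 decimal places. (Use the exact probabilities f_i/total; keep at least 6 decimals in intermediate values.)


Per-symbol terms -p_i * log2(p_i) with p_i = f_i/48:
  p = 3/48 = 0.062500: log2(p) = -4.000000, -p*log2(p) = 0.250000
  p = 11/48 = 0.229167: log2(p) = -2.125531, -p*log2(p) = 0.487101
  p = 4/48 = 0.083333: log2(p) = -3.584963, -p*log2(p) = 0.298747
  p = 18/48 = 0.375000: log2(p) = -1.415037, -p*log2(p) = 0.530639
  p = 12/48 = 0.250000: log2(p) = -2.000000, -p*log2(p) = 0.500000
H = 0.250000 + 0.487101 + 0.298747 + 0.530639 + 0.500000 = 2.066487

H = 2.0665 bits/symbol


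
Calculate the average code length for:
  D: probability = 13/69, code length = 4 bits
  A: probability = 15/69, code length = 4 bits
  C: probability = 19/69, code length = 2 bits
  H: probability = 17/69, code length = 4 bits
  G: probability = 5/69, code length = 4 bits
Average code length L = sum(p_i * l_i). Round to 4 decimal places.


Weighted contributions p_i * l_i:
  D: (13/69) * 4 = 52/69
  A: (15/69) * 4 = 60/69
  C: (19/69) * 2 = 38/69
  H: (17/69) * 4 = 68/69
  G: (5/69) * 4 = 20/69
Sum = (52 + 60 + 38 + 68 + 20)/69 = 238/69

L = 238/69 = 3.4493 bits/symbol


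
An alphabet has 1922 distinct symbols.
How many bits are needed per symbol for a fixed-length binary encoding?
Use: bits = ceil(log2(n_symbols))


log2(1922) = 10.9084
Bracket: 2^10 = 1024 < 1922 <= 2^11 = 2048
So ceil(log2(1922)) = 11

bits = ceil(log2(1922)) = ceil(10.9084) = 11 bits


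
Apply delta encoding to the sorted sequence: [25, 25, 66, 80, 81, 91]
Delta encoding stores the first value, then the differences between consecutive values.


First value: 25
Deltas:
  25 - 25 = 0
  66 - 25 = 41
  80 - 66 = 14
  81 - 80 = 1
  91 - 81 = 10


Delta encoded: [25, 0, 41, 14, 1, 10]


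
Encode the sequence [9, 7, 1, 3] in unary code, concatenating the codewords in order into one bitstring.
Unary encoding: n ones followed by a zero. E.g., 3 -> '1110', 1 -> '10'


Encode each number as n ones followed by a terminating 0:
  9 -> 1111111110 (10 bits)
  7 -> 11111110 (8 bits)
  1 -> 10 (2 bits)
  3 -> 1110 (4 bits)
Total length = 10 + 8 + 2 + 4 = 24 bits.

Unary([9, 7, 1, 3]) = 111111111011111110101110 (24 bits)


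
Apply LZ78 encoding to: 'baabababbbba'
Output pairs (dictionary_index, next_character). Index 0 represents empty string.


LZ78 encoding steps:
Dictionary: {0: ''}
Step 1: w='' (idx 0), next='b' -> output (0, 'b'), add 'b' as idx 1
Step 2: w='' (idx 0), next='a' -> output (0, 'a'), add 'a' as idx 2
Step 3: w='a' (idx 2), next='b' -> output (2, 'b'), add 'ab' as idx 3
Step 4: w='ab' (idx 3), next='a' -> output (3, 'a'), add 'aba' as idx 4
Step 5: w='b' (idx 1), next='b' -> output (1, 'b'), add 'bb' as idx 5
Step 6: w='bb' (idx 5), next='a' -> output (5, 'a'), add 'bba' as idx 6


Encoded: [(0, 'b'), (0, 'a'), (2, 'b'), (3, 'a'), (1, 'b'), (5, 'a')]


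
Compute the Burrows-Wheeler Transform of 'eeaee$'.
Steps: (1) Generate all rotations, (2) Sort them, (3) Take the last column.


Rotations (sorted):
  0: $eeaee -> last char: e
  1: aee$ee -> last char: e
  2: e$eeae -> last char: e
  3: eaee$e -> last char: e
  4: ee$eea -> last char: a
  5: eeaee$ -> last char: $


BWT = eeeea$


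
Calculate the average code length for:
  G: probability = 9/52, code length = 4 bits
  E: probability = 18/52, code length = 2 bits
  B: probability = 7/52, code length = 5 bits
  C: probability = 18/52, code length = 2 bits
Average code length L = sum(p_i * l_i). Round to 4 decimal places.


Weighted contributions p_i * l_i:
  G: (9/52) * 4 = 36/52
  E: (18/52) * 2 = 36/52
  B: (7/52) * 5 = 35/52
  C: (18/52) * 2 = 36/52
Sum = (36 + 36 + 35 + 36)/52 = 143/52

L = 143/52 = 2.7500 bits/symbol


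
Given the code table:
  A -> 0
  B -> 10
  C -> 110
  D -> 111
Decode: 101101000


Decoding:
10 -> B
110 -> C
10 -> B
0 -> A
0 -> A


Result: BCBAA


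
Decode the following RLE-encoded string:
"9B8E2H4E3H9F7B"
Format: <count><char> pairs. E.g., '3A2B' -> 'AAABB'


Expanding each <count><char> pair:
  9B -> 'BBBBBBBBB'
  8E -> 'EEEEEEEE'
  2H -> 'HH'
  4E -> 'EEEE'
  3H -> 'HHH'
  9F -> 'FFFFFFFFF'
  7B -> 'BBBBBBB'

Decoded = BBBBBBBBBEEEEEEEEHHEEEEHHHFFFFFFFFFBBBBBBB


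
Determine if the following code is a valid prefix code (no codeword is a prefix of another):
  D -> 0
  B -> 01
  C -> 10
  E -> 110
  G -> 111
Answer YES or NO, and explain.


Checking each pair (does one codeword prefix another?):
  D='0' vs B='01': prefix -- VIOLATION

NO -- this is NOT a valid prefix code. D (0) is a prefix of B (01).


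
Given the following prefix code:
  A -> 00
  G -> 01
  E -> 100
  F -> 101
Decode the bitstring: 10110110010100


Decoding step by step:
Bits 101 -> F
Bits 101 -> F
Bits 100 -> E
Bits 101 -> F
Bits 00 -> A


Decoded message: FFEFA


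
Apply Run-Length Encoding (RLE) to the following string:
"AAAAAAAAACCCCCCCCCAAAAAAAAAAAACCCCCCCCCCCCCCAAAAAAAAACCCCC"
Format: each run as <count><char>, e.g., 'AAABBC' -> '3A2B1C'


Scanning runs left to right:
  i=0: run of 'A' x 9 -> '9A'
  i=9: run of 'C' x 9 -> '9C'
  i=18: run of 'A' x 12 -> '12A'
  i=30: run of 'C' x 14 -> '14C'
  i=44: run of 'A' x 9 -> '9A'
  i=53: run of 'C' x 5 -> '5C'

RLE = 9A9C12A14C9A5C


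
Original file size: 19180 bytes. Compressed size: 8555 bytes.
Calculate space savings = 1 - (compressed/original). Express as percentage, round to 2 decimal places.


ratio = compressed/original = 8555/19180 = 0.446038
savings = 1 - ratio = 1 - 0.446038 = 0.553962
as a percentage: 0.553962 * 100 = 55.4%

Space savings = 1 - 8555/19180 = 55.4%


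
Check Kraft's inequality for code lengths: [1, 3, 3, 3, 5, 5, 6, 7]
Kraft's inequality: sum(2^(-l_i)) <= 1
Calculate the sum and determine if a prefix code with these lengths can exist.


Sum = 2^(-1) + 2^(-3) + 2^(-3) + 2^(-3) + 2^(-5) + 2^(-5) + 2^(-6) + 2^(-7)
    = 0.5 + 0.125 + 0.125 + 0.125 + 0.03125 + 0.03125 + 0.015625 + 0.0078125
    = 123/128 = 0.9609375
Since 0.9609375 <= 1, Kraft's inequality IS satisfied.
A prefix code with these lengths CAN exist.

Kraft sum = 0.9609375. Satisfied.


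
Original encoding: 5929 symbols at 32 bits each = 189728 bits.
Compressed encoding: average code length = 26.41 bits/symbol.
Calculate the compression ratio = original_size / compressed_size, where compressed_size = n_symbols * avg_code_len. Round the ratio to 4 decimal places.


original_size = n_symbols * orig_bits = 5929 * 32 = 189728 bits
compressed_size = n_symbols * avg_code_len = 5929 * 26.41 = 156584.89 bits
ratio = original_size / compressed_size = 189728 / 156584.89 = 1.2117

Compression ratio = 1.2117


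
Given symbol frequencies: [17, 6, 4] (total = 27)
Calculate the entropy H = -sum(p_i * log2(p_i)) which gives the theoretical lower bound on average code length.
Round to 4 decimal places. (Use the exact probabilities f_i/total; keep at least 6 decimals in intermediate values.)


Per-symbol terms -p_i * log2(p_i) with p_i = f_i/27:
  p = 17/27 = 0.629630: log2(p) = -0.667425, -p*log2(p) = 0.420230
  p = 6/27 = 0.222222: log2(p) = -2.169925, -p*log2(p) = 0.482206
  p = 4/27 = 0.148148: log2(p) = -2.754888, -p*log2(p) = 0.408131
H = 0.420230 + 0.482206 + 0.408131 = 1.310567

H = 1.3106 bits/symbol


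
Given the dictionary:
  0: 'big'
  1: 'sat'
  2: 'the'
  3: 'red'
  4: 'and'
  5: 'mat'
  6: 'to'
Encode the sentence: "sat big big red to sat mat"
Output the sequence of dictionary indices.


Look up each word in the dictionary:
  'sat' -> 1
  'big' -> 0
  'big' -> 0
  'red' -> 3
  'to' -> 6
  'sat' -> 1
  'mat' -> 5

Encoded: [1, 0, 0, 3, 6, 1, 5]


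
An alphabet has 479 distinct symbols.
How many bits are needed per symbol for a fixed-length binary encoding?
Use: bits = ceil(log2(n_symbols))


log2(479) = 8.9039
Bracket: 2^8 = 256 < 479 <= 2^9 = 512
So ceil(log2(479)) = 9

bits = ceil(log2(479)) = ceil(8.9039) = 9 bits


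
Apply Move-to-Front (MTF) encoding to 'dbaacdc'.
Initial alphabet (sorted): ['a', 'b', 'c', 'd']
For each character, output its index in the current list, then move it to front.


MTF encoding:
'd': index 3 in ['a', 'b', 'c', 'd'] -> ['d', 'a', 'b', 'c']
'b': index 2 in ['d', 'a', 'b', 'c'] -> ['b', 'd', 'a', 'c']
'a': index 2 in ['b', 'd', 'a', 'c'] -> ['a', 'b', 'd', 'c']
'a': index 0 in ['a', 'b', 'd', 'c'] -> ['a', 'b', 'd', 'c']
'c': index 3 in ['a', 'b', 'd', 'c'] -> ['c', 'a', 'b', 'd']
'd': index 3 in ['c', 'a', 'b', 'd'] -> ['d', 'c', 'a', 'b']
'c': index 1 in ['d', 'c', 'a', 'b'] -> ['c', 'd', 'a', 'b']


Output: [3, 2, 2, 0, 3, 3, 1]


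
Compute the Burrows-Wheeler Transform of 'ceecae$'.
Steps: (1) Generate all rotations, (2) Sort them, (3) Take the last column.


Rotations (sorted):
  0: $ceecae -> last char: e
  1: ae$ceec -> last char: c
  2: cae$cee -> last char: e
  3: ceecae$ -> last char: $
  4: e$ceeca -> last char: a
  5: ecae$ce -> last char: e
  6: eecae$c -> last char: c


BWT = ece$aec


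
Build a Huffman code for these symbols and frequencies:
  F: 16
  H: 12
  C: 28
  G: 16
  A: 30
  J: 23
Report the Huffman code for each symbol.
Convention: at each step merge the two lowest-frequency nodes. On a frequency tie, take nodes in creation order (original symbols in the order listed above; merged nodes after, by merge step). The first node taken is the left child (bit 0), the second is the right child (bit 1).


Huffman tree construction:
Step 1: Merge H(12) + F(16) = 28
Step 2: Merge G(16) + J(23) = 39
Step 3: Merge C(28) + (H+F)(28) = 56
Step 4: Merge A(30) + (G+J)(39) = 69
Step 5: Merge (C+(H+F))(56) + (A+(G+J))(69) = 125
Read each symbol's code off the tree from the root (left child = 0, right child = 1).

Codes:
  F: 011 (length 3)
  H: 010 (length 3)
  C: 00 (length 2)
  G: 110 (length 3)
  A: 10 (length 2)
  J: 111 (length 3)
Average code length: 317/125 = 2.5360 bits/symbol


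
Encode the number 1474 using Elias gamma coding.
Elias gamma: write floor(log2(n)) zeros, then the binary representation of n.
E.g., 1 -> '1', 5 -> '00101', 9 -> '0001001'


num_bits = floor(log2(1474)) + 1 = 11
leading_zeros = num_bits - 1 = 10
binary(1474) = 10111000010

Elias gamma(1474) = '0000000000' + '10111000010' = 000000000010111000010 (21 bits)


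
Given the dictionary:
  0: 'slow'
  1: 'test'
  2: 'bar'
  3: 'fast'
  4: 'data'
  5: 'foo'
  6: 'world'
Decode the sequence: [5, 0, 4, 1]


Look up each index in the dictionary:
  5 -> 'foo'
  0 -> 'slow'
  4 -> 'data'
  1 -> 'test'

Decoded: "foo slow data test"


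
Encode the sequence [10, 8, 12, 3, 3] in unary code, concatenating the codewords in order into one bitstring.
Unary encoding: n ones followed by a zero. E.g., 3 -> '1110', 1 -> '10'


Encode each number as n ones followed by a terminating 0:
  10 -> 11111111110 (11 bits)
  8 -> 111111110 (9 bits)
  12 -> 1111111111110 (13 bits)
  3 -> 1110 (4 bits)
  3 -> 1110 (4 bits)
Total length = 11 + 9 + 13 + 4 + 4 = 41 bits.

Unary([10, 8, 12, 3, 3]) = 11111111110111111110111111111111011101110 (41 bits)


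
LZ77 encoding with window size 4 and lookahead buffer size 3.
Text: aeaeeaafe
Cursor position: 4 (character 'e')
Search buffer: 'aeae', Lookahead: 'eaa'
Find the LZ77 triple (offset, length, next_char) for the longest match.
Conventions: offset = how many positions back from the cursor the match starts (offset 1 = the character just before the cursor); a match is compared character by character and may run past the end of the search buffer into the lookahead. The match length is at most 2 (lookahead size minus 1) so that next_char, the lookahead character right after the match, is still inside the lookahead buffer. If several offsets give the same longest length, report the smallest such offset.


Try each offset into the search buffer:
  offset=1 (pos 3, char 'e'): match length 1
  offset=2 (pos 2, char 'a'): match length 0
  offset=3 (pos 1, char 'e'): match length 2
  offset=4 (pos 0, char 'a'): match length 0
Longest match has length 2 at offset 3.
next_char = character at position 4 + 2 = 6 -> 'a'

Best match: offset=3, length=2 (matching 'ea' starting at position 1)
LZ77 triple: (3, 2, 'a')


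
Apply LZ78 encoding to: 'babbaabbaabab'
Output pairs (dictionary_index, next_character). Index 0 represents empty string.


LZ78 encoding steps:
Dictionary: {0: ''}
Step 1: w='' (idx 0), next='b' -> output (0, 'b'), add 'b' as idx 1
Step 2: w='' (idx 0), next='a' -> output (0, 'a'), add 'a' as idx 2
Step 3: w='b' (idx 1), next='b' -> output (1, 'b'), add 'bb' as idx 3
Step 4: w='a' (idx 2), next='a' -> output (2, 'a'), add 'aa' as idx 4
Step 5: w='bb' (idx 3), next='a' -> output (3, 'a'), add 'bba' as idx 5
Step 6: w='a' (idx 2), next='b' -> output (2, 'b'), add 'ab' as idx 6
Step 7: w='ab' (idx 6), end of input -> output (6, '')


Encoded: [(0, 'b'), (0, 'a'), (1, 'b'), (2, 'a'), (3, 'a'), (2, 'b'), (6, '')]
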